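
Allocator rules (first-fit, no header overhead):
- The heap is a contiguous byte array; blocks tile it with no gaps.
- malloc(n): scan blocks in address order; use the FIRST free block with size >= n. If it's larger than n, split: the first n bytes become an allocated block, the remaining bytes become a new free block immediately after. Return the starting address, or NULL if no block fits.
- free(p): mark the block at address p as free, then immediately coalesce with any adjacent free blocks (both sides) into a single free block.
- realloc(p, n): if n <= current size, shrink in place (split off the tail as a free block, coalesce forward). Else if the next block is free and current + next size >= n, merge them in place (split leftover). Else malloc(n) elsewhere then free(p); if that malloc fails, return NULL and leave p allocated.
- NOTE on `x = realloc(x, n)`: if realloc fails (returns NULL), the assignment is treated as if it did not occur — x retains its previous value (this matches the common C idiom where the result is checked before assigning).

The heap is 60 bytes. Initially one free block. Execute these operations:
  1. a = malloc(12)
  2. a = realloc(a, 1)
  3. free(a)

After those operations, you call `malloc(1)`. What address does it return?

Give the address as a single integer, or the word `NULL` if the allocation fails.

Answer: 0

Derivation:
Op 1: a = malloc(12) -> a = 0; heap: [0-11 ALLOC][12-59 FREE]
Op 2: a = realloc(a, 1) -> a = 0; heap: [0-0 ALLOC][1-59 FREE]
Op 3: free(a) -> (freed a); heap: [0-59 FREE]
malloc(1): first-fit scan over [0-59 FREE] -> 0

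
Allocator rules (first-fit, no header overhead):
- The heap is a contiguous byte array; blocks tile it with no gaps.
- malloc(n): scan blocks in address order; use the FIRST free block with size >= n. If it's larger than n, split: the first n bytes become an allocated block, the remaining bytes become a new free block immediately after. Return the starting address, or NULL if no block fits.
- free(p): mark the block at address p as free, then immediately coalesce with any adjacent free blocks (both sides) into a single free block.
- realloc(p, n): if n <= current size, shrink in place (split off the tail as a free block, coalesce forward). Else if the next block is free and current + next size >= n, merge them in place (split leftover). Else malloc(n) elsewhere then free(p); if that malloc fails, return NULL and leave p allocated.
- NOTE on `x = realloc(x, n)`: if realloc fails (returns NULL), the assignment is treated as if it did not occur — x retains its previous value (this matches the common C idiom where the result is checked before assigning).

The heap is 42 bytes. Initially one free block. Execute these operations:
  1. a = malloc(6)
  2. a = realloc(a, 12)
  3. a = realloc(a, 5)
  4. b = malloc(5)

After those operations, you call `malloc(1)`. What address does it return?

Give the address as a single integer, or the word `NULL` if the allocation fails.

Op 1: a = malloc(6) -> a = 0; heap: [0-5 ALLOC][6-41 FREE]
Op 2: a = realloc(a, 12) -> a = 0; heap: [0-11 ALLOC][12-41 FREE]
Op 3: a = realloc(a, 5) -> a = 0; heap: [0-4 ALLOC][5-41 FREE]
Op 4: b = malloc(5) -> b = 5; heap: [0-4 ALLOC][5-9 ALLOC][10-41 FREE]
malloc(1): first-fit scan over [0-4 ALLOC][5-9 ALLOC][10-41 FREE] -> 10

Answer: 10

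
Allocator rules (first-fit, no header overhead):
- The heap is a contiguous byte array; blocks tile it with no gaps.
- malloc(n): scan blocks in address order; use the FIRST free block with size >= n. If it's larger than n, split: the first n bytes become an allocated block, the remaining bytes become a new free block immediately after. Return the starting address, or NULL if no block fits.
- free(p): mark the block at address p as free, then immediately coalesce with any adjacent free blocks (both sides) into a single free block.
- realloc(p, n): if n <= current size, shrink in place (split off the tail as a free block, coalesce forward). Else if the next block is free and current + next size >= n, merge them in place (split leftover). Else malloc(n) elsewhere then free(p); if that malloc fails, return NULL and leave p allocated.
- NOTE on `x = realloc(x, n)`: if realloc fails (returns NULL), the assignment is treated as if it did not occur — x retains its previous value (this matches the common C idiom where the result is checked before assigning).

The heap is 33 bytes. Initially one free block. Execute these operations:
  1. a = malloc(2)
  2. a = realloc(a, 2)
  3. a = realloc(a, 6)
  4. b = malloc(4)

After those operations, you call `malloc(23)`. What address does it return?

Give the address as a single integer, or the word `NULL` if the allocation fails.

Answer: 10

Derivation:
Op 1: a = malloc(2) -> a = 0; heap: [0-1 ALLOC][2-32 FREE]
Op 2: a = realloc(a, 2) -> a = 0; heap: [0-1 ALLOC][2-32 FREE]
Op 3: a = realloc(a, 6) -> a = 0; heap: [0-5 ALLOC][6-32 FREE]
Op 4: b = malloc(4) -> b = 6; heap: [0-5 ALLOC][6-9 ALLOC][10-32 FREE]
malloc(23): first-fit scan over [0-5 ALLOC][6-9 ALLOC][10-32 FREE] -> 10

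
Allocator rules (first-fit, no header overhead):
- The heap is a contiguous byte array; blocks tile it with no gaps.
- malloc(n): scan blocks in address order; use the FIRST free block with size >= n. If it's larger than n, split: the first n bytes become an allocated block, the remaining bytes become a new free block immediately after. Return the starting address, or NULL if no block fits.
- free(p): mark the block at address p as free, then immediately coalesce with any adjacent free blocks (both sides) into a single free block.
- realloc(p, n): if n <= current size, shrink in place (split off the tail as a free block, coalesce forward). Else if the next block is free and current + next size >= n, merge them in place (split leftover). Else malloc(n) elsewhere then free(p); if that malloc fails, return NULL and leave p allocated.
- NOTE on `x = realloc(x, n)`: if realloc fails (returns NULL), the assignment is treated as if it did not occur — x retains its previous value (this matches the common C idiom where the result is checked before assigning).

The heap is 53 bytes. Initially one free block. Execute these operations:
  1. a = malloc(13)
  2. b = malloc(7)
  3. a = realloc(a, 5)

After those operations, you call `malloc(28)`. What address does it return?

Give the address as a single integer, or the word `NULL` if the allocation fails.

Op 1: a = malloc(13) -> a = 0; heap: [0-12 ALLOC][13-52 FREE]
Op 2: b = malloc(7) -> b = 13; heap: [0-12 ALLOC][13-19 ALLOC][20-52 FREE]
Op 3: a = realloc(a, 5) -> a = 0; heap: [0-4 ALLOC][5-12 FREE][13-19 ALLOC][20-52 FREE]
malloc(28): first-fit scan over [0-4 ALLOC][5-12 FREE][13-19 ALLOC][20-52 FREE] -> 20

Answer: 20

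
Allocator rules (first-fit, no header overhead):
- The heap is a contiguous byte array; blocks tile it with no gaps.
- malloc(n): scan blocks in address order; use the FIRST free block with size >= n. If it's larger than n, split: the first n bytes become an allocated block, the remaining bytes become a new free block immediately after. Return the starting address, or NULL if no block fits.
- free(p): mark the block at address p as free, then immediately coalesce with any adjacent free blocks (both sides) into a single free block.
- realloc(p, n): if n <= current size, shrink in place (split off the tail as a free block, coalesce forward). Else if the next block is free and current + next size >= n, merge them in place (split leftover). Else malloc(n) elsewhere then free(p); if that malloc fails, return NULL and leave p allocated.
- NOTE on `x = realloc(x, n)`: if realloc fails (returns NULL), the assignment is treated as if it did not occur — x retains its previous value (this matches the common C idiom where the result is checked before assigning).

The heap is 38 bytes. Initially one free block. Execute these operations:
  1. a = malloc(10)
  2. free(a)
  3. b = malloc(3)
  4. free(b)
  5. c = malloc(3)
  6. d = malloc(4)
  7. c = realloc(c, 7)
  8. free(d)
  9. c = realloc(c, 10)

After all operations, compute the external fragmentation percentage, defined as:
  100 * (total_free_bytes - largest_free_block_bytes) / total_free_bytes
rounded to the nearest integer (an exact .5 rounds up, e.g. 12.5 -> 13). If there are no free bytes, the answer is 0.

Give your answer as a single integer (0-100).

Op 1: a = malloc(10) -> a = 0; heap: [0-9 ALLOC][10-37 FREE]
Op 2: free(a) -> (freed a); heap: [0-37 FREE]
Op 3: b = malloc(3) -> b = 0; heap: [0-2 ALLOC][3-37 FREE]
Op 4: free(b) -> (freed b); heap: [0-37 FREE]
Op 5: c = malloc(3) -> c = 0; heap: [0-2 ALLOC][3-37 FREE]
Op 6: d = malloc(4) -> d = 3; heap: [0-2 ALLOC][3-6 ALLOC][7-37 FREE]
Op 7: c = realloc(c, 7) -> c = 7; heap: [0-2 FREE][3-6 ALLOC][7-13 ALLOC][14-37 FREE]
Op 8: free(d) -> (freed d); heap: [0-6 FREE][7-13 ALLOC][14-37 FREE]
Op 9: c = realloc(c, 10) -> c = 7; heap: [0-6 FREE][7-16 ALLOC][17-37 FREE]
Free blocks: [7 21] total_free=28 largest=21 -> 100*(28-21)/28 = 700/28 = 25

Answer: 25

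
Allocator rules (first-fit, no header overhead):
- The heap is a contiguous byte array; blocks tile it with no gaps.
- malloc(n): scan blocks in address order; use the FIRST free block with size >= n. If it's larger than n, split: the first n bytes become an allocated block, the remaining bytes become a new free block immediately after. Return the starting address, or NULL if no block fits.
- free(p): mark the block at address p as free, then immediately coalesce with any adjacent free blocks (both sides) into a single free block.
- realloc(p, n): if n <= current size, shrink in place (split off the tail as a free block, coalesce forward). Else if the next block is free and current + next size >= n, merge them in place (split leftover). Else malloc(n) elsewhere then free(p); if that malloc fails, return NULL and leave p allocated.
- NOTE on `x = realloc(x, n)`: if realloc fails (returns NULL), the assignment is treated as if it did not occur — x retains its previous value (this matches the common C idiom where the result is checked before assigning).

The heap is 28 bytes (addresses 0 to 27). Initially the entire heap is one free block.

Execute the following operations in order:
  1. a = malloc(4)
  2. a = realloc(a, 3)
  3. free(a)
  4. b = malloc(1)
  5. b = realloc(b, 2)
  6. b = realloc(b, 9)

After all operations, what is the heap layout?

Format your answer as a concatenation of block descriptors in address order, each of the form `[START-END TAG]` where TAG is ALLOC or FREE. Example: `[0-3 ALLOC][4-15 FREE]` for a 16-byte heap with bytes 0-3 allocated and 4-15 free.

Answer: [0-8 ALLOC][9-27 FREE]

Derivation:
Op 1: a = malloc(4) -> a = 0; heap: [0-3 ALLOC][4-27 FREE]
Op 2: a = realloc(a, 3) -> a = 0; heap: [0-2 ALLOC][3-27 FREE]
Op 3: free(a) -> (freed a); heap: [0-27 FREE]
Op 4: b = malloc(1) -> b = 0; heap: [0-0 ALLOC][1-27 FREE]
Op 5: b = realloc(b, 2) -> b = 0; heap: [0-1 ALLOC][2-27 FREE]
Op 6: b = realloc(b, 9) -> b = 0; heap: [0-8 ALLOC][9-27 FREE]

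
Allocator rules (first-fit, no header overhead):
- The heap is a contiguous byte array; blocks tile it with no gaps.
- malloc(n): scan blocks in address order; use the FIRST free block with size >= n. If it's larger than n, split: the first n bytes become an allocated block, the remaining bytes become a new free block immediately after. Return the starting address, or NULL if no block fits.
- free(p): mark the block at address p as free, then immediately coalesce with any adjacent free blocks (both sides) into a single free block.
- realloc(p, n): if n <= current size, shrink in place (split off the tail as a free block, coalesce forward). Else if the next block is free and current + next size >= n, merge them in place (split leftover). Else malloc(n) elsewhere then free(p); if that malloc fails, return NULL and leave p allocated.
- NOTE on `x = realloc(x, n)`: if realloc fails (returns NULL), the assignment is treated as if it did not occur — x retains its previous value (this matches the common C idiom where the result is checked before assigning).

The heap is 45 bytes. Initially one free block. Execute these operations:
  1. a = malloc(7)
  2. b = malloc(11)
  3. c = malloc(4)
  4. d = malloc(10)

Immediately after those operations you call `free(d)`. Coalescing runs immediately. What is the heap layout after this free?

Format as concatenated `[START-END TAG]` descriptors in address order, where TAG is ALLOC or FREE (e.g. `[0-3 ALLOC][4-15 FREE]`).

Answer: [0-6 ALLOC][7-17 ALLOC][18-21 ALLOC][22-44 FREE]

Derivation:
Op 1: a = malloc(7) -> a = 0; heap: [0-6 ALLOC][7-44 FREE]
Op 2: b = malloc(11) -> b = 7; heap: [0-6 ALLOC][7-17 ALLOC][18-44 FREE]
Op 3: c = malloc(4) -> c = 18; heap: [0-6 ALLOC][7-17 ALLOC][18-21 ALLOC][22-44 FREE]
Op 4: d = malloc(10) -> d = 22; heap: [0-6 ALLOC][7-17 ALLOC][18-21 ALLOC][22-31 ALLOC][32-44 FREE]
free(d): d = 22 -> block [22-31 ALLOC]; mark free, coalesce with adjacent free neighbors -> [0-6 ALLOC][7-17 ALLOC][18-21 ALLOC][22-44 FREE]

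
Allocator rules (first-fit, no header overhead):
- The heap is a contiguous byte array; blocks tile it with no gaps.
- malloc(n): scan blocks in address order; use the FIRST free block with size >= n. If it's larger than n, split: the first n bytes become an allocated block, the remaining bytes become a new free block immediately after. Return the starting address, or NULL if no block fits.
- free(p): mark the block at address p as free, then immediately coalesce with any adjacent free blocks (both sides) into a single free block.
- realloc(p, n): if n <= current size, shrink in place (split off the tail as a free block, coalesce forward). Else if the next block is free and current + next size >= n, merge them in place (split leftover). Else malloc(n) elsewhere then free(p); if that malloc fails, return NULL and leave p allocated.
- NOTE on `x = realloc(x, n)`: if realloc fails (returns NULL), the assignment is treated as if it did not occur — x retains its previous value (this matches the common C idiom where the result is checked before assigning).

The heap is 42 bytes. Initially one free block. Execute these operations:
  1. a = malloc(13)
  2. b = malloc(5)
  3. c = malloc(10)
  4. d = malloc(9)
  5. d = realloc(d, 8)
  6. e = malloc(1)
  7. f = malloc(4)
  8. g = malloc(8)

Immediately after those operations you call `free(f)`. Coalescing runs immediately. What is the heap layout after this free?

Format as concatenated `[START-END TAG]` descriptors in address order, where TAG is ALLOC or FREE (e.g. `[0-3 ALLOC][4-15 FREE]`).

Op 1: a = malloc(13) -> a = 0; heap: [0-12 ALLOC][13-41 FREE]
Op 2: b = malloc(5) -> b = 13; heap: [0-12 ALLOC][13-17 ALLOC][18-41 FREE]
Op 3: c = malloc(10) -> c = 18; heap: [0-12 ALLOC][13-17 ALLOC][18-27 ALLOC][28-41 FREE]
Op 4: d = malloc(9) -> d = 28; heap: [0-12 ALLOC][13-17 ALLOC][18-27 ALLOC][28-36 ALLOC][37-41 FREE]
Op 5: d = realloc(d, 8) -> d = 28; heap: [0-12 ALLOC][13-17 ALLOC][18-27 ALLOC][28-35 ALLOC][36-41 FREE]
Op 6: e = malloc(1) -> e = 36; heap: [0-12 ALLOC][13-17 ALLOC][18-27 ALLOC][28-35 ALLOC][36-36 ALLOC][37-41 FREE]
Op 7: f = malloc(4) -> f = 37; heap: [0-12 ALLOC][13-17 ALLOC][18-27 ALLOC][28-35 ALLOC][36-36 ALLOC][37-40 ALLOC][41-41 FREE]
Op 8: g = malloc(8) -> g = NULL; heap: [0-12 ALLOC][13-17 ALLOC][18-27 ALLOC][28-35 ALLOC][36-36 ALLOC][37-40 ALLOC][41-41 FREE]
free(f): f = 37 -> block [37-40 ALLOC]; mark free, coalesce with adjacent free neighbors -> [0-12 ALLOC][13-17 ALLOC][18-27 ALLOC][28-35 ALLOC][36-36 ALLOC][37-41 FREE]

Answer: [0-12 ALLOC][13-17 ALLOC][18-27 ALLOC][28-35 ALLOC][36-36 ALLOC][37-41 FREE]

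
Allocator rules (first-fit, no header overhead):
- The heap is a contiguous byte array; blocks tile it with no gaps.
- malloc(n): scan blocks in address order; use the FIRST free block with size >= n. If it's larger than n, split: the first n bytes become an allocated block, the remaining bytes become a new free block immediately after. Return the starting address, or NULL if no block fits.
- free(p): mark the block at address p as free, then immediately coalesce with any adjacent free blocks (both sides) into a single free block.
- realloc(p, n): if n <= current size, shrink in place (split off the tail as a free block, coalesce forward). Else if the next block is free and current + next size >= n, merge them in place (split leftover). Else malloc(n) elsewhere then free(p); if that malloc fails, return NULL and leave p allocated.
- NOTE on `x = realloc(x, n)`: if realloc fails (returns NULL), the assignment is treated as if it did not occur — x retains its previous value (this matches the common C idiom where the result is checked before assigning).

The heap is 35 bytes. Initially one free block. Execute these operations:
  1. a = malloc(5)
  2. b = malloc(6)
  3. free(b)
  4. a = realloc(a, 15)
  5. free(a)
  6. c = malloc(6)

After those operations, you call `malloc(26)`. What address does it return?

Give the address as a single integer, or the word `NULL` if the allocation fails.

Answer: 6

Derivation:
Op 1: a = malloc(5) -> a = 0; heap: [0-4 ALLOC][5-34 FREE]
Op 2: b = malloc(6) -> b = 5; heap: [0-4 ALLOC][5-10 ALLOC][11-34 FREE]
Op 3: free(b) -> (freed b); heap: [0-4 ALLOC][5-34 FREE]
Op 4: a = realloc(a, 15) -> a = 0; heap: [0-14 ALLOC][15-34 FREE]
Op 5: free(a) -> (freed a); heap: [0-34 FREE]
Op 6: c = malloc(6) -> c = 0; heap: [0-5 ALLOC][6-34 FREE]
malloc(26): first-fit scan over [0-5 ALLOC][6-34 FREE] -> 6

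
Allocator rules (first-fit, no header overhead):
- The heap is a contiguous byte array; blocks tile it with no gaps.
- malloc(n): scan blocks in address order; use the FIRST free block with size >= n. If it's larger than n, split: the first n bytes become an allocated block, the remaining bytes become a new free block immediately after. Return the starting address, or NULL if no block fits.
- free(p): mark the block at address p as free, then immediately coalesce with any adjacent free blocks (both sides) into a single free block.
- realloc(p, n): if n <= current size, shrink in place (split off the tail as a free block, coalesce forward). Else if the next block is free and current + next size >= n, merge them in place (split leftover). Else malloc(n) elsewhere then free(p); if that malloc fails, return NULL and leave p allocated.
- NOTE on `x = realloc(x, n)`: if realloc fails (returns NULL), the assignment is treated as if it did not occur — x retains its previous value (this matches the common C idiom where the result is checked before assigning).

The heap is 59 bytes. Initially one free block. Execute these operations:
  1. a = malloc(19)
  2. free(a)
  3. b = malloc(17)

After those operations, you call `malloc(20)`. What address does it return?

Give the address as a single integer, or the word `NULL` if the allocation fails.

Op 1: a = malloc(19) -> a = 0; heap: [0-18 ALLOC][19-58 FREE]
Op 2: free(a) -> (freed a); heap: [0-58 FREE]
Op 3: b = malloc(17) -> b = 0; heap: [0-16 ALLOC][17-58 FREE]
malloc(20): first-fit scan over [0-16 ALLOC][17-58 FREE] -> 17

Answer: 17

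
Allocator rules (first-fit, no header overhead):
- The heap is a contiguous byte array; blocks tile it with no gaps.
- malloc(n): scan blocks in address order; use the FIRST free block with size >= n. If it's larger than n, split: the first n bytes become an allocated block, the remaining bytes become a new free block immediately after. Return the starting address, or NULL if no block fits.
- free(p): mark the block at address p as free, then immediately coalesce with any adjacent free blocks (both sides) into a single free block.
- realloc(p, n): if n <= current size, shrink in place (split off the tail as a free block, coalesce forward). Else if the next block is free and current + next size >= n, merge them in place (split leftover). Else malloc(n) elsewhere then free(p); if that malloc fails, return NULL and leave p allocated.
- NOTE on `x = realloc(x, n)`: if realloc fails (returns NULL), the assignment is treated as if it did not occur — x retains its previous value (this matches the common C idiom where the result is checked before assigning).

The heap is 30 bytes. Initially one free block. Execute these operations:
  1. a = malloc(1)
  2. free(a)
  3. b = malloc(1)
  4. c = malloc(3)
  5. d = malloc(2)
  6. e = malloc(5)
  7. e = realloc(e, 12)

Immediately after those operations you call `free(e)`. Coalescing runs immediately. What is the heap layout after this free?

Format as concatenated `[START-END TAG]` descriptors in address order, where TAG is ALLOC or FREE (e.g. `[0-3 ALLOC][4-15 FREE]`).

Op 1: a = malloc(1) -> a = 0; heap: [0-0 ALLOC][1-29 FREE]
Op 2: free(a) -> (freed a); heap: [0-29 FREE]
Op 3: b = malloc(1) -> b = 0; heap: [0-0 ALLOC][1-29 FREE]
Op 4: c = malloc(3) -> c = 1; heap: [0-0 ALLOC][1-3 ALLOC][4-29 FREE]
Op 5: d = malloc(2) -> d = 4; heap: [0-0 ALLOC][1-3 ALLOC][4-5 ALLOC][6-29 FREE]
Op 6: e = malloc(5) -> e = 6; heap: [0-0 ALLOC][1-3 ALLOC][4-5 ALLOC][6-10 ALLOC][11-29 FREE]
Op 7: e = realloc(e, 12) -> e = 6; heap: [0-0 ALLOC][1-3 ALLOC][4-5 ALLOC][6-17 ALLOC][18-29 FREE]
free(e): e = 6 -> block [6-17 ALLOC]; mark free, coalesce with adjacent free neighbors -> [0-0 ALLOC][1-3 ALLOC][4-5 ALLOC][6-29 FREE]

Answer: [0-0 ALLOC][1-3 ALLOC][4-5 ALLOC][6-29 FREE]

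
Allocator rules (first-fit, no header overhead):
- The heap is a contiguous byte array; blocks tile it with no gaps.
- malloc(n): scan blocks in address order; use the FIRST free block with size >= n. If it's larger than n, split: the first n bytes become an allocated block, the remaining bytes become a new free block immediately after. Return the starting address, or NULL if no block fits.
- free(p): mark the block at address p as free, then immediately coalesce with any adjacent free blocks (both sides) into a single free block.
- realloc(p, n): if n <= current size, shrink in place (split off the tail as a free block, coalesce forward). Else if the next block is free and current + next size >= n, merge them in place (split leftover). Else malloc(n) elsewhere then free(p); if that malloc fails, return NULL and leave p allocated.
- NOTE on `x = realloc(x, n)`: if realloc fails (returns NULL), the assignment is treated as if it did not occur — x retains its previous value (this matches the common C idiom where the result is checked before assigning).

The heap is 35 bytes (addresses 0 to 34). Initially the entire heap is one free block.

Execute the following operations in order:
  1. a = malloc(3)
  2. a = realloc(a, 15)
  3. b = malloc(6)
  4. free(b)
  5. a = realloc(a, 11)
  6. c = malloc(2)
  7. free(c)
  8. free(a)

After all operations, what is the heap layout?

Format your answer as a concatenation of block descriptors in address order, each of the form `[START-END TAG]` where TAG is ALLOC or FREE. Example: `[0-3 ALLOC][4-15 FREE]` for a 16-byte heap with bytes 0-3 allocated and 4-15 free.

Op 1: a = malloc(3) -> a = 0; heap: [0-2 ALLOC][3-34 FREE]
Op 2: a = realloc(a, 15) -> a = 0; heap: [0-14 ALLOC][15-34 FREE]
Op 3: b = malloc(6) -> b = 15; heap: [0-14 ALLOC][15-20 ALLOC][21-34 FREE]
Op 4: free(b) -> (freed b); heap: [0-14 ALLOC][15-34 FREE]
Op 5: a = realloc(a, 11) -> a = 0; heap: [0-10 ALLOC][11-34 FREE]
Op 6: c = malloc(2) -> c = 11; heap: [0-10 ALLOC][11-12 ALLOC][13-34 FREE]
Op 7: free(c) -> (freed c); heap: [0-10 ALLOC][11-34 FREE]
Op 8: free(a) -> (freed a); heap: [0-34 FREE]

Answer: [0-34 FREE]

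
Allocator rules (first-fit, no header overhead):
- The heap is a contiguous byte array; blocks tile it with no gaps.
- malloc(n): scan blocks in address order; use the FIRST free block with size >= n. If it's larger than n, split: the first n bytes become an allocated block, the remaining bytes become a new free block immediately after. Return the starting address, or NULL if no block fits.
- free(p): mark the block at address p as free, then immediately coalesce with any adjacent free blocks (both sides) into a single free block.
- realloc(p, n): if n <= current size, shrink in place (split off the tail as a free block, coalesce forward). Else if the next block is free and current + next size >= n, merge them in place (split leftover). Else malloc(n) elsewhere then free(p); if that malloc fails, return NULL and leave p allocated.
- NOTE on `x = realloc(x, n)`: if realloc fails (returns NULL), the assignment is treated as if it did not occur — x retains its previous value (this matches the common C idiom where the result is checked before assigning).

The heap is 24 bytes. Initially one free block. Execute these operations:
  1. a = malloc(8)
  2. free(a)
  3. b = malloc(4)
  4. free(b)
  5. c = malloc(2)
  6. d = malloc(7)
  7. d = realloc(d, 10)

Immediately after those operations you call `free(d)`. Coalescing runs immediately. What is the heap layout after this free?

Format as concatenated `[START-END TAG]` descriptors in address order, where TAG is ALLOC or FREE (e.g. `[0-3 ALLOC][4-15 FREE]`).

Op 1: a = malloc(8) -> a = 0; heap: [0-7 ALLOC][8-23 FREE]
Op 2: free(a) -> (freed a); heap: [0-23 FREE]
Op 3: b = malloc(4) -> b = 0; heap: [0-3 ALLOC][4-23 FREE]
Op 4: free(b) -> (freed b); heap: [0-23 FREE]
Op 5: c = malloc(2) -> c = 0; heap: [0-1 ALLOC][2-23 FREE]
Op 6: d = malloc(7) -> d = 2; heap: [0-1 ALLOC][2-8 ALLOC][9-23 FREE]
Op 7: d = realloc(d, 10) -> d = 2; heap: [0-1 ALLOC][2-11 ALLOC][12-23 FREE]
free(d): d = 2 -> block [2-11 ALLOC]; mark free, coalesce with adjacent free neighbors -> [0-1 ALLOC][2-23 FREE]

Answer: [0-1 ALLOC][2-23 FREE]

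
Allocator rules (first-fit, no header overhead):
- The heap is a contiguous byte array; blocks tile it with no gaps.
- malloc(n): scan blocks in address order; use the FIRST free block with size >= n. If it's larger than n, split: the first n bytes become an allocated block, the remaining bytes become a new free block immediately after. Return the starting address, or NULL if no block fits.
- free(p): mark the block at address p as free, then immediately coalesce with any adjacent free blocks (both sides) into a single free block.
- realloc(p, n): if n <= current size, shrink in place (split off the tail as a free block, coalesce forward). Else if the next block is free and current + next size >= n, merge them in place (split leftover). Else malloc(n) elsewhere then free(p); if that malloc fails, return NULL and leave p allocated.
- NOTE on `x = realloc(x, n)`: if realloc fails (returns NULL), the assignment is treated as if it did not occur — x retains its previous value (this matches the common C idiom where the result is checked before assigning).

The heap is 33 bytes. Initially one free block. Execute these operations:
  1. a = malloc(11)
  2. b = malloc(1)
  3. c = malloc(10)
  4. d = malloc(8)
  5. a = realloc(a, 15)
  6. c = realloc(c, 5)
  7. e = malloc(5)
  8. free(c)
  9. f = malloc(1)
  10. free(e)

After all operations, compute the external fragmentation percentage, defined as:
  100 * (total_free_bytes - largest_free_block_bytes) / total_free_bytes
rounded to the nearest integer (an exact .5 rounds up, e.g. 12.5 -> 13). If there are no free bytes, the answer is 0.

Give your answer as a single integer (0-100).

Answer: 25

Derivation:
Op 1: a = malloc(11) -> a = 0; heap: [0-10 ALLOC][11-32 FREE]
Op 2: b = malloc(1) -> b = 11; heap: [0-10 ALLOC][11-11 ALLOC][12-32 FREE]
Op 3: c = malloc(10) -> c = 12; heap: [0-10 ALLOC][11-11 ALLOC][12-21 ALLOC][22-32 FREE]
Op 4: d = malloc(8) -> d = 22; heap: [0-10 ALLOC][11-11 ALLOC][12-21 ALLOC][22-29 ALLOC][30-32 FREE]
Op 5: a = realloc(a, 15) -> NULL (a unchanged); heap: [0-10 ALLOC][11-11 ALLOC][12-21 ALLOC][22-29 ALLOC][30-32 FREE]
Op 6: c = realloc(c, 5) -> c = 12; heap: [0-10 ALLOC][11-11 ALLOC][12-16 ALLOC][17-21 FREE][22-29 ALLOC][30-32 FREE]
Op 7: e = malloc(5) -> e = 17; heap: [0-10 ALLOC][11-11 ALLOC][12-16 ALLOC][17-21 ALLOC][22-29 ALLOC][30-32 FREE]
Op 8: free(c) -> (freed c); heap: [0-10 ALLOC][11-11 ALLOC][12-16 FREE][17-21 ALLOC][22-29 ALLOC][30-32 FREE]
Op 9: f = malloc(1) -> f = 12; heap: [0-10 ALLOC][11-11 ALLOC][12-12 ALLOC][13-16 FREE][17-21 ALLOC][22-29 ALLOC][30-32 FREE]
Op 10: free(e) -> (freed e); heap: [0-10 ALLOC][11-11 ALLOC][12-12 ALLOC][13-21 FREE][22-29 ALLOC][30-32 FREE]
Free blocks: [9 3] total_free=12 largest=9 -> 100*(12-9)/12 = 300/12 = 25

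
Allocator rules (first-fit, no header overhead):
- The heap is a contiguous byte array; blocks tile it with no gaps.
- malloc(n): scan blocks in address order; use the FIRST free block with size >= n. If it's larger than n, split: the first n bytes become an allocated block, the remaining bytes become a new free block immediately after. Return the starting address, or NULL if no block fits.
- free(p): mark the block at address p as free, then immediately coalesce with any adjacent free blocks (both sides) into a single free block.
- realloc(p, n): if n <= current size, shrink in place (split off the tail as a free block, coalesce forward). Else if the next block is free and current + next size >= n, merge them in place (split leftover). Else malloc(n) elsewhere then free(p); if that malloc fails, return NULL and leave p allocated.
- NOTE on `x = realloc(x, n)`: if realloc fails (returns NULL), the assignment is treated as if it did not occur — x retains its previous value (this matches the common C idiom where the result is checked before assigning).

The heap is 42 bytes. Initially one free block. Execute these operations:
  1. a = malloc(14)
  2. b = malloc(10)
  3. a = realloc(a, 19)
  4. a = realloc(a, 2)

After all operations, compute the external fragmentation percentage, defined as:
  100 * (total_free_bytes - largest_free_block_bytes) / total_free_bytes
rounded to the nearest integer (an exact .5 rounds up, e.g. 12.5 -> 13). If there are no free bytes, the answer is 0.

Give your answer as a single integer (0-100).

Op 1: a = malloc(14) -> a = 0; heap: [0-13 ALLOC][14-41 FREE]
Op 2: b = malloc(10) -> b = 14; heap: [0-13 ALLOC][14-23 ALLOC][24-41 FREE]
Op 3: a = realloc(a, 19) -> NULL (a unchanged); heap: [0-13 ALLOC][14-23 ALLOC][24-41 FREE]
Op 4: a = realloc(a, 2) -> a = 0; heap: [0-1 ALLOC][2-13 FREE][14-23 ALLOC][24-41 FREE]
Free blocks: [12 18] total_free=30 largest=18 -> 100*(30-18)/30 = 1200/30 = 40

Answer: 40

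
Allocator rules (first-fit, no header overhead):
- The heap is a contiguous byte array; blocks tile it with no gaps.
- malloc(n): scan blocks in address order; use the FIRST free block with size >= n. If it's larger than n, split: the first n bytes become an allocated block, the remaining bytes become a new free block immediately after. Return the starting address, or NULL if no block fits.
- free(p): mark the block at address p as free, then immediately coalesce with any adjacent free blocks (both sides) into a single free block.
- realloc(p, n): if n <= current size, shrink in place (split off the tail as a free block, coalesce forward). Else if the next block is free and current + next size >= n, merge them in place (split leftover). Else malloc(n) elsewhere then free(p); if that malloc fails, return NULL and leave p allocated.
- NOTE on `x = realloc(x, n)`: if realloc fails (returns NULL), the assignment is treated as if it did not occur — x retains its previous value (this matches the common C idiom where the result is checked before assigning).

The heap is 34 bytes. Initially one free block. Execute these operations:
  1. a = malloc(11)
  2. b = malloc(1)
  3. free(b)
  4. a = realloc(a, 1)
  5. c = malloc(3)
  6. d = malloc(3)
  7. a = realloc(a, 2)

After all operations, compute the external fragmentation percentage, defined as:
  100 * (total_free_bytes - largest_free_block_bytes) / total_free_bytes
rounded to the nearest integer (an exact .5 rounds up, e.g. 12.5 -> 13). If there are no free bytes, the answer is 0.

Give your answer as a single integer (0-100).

Answer: 4

Derivation:
Op 1: a = malloc(11) -> a = 0; heap: [0-10 ALLOC][11-33 FREE]
Op 2: b = malloc(1) -> b = 11; heap: [0-10 ALLOC][11-11 ALLOC][12-33 FREE]
Op 3: free(b) -> (freed b); heap: [0-10 ALLOC][11-33 FREE]
Op 4: a = realloc(a, 1) -> a = 0; heap: [0-0 ALLOC][1-33 FREE]
Op 5: c = malloc(3) -> c = 1; heap: [0-0 ALLOC][1-3 ALLOC][4-33 FREE]
Op 6: d = malloc(3) -> d = 4; heap: [0-0 ALLOC][1-3 ALLOC][4-6 ALLOC][7-33 FREE]
Op 7: a = realloc(a, 2) -> a = 7; heap: [0-0 FREE][1-3 ALLOC][4-6 ALLOC][7-8 ALLOC][9-33 FREE]
Free blocks: [1 25] total_free=26 largest=25 -> 100*(26-25)/26 = 100/26 ≈ 3.846 -> rounds to 4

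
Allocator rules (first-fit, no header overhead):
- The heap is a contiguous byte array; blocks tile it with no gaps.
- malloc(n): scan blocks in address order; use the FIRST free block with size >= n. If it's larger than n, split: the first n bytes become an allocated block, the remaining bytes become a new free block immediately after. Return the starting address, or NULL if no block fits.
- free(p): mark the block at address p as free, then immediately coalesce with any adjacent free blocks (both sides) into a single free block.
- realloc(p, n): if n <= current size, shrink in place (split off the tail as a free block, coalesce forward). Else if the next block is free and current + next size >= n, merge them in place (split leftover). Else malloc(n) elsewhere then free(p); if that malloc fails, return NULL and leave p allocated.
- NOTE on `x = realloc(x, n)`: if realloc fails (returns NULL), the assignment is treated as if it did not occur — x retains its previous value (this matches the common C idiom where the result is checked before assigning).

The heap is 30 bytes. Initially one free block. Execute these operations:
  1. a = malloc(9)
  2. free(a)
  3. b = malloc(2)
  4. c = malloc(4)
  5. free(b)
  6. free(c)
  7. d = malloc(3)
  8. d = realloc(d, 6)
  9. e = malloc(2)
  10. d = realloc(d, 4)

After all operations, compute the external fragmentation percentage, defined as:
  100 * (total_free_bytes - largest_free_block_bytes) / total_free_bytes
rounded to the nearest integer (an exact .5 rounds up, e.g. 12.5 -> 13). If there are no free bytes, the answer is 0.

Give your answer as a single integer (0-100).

Answer: 8

Derivation:
Op 1: a = malloc(9) -> a = 0; heap: [0-8 ALLOC][9-29 FREE]
Op 2: free(a) -> (freed a); heap: [0-29 FREE]
Op 3: b = malloc(2) -> b = 0; heap: [0-1 ALLOC][2-29 FREE]
Op 4: c = malloc(4) -> c = 2; heap: [0-1 ALLOC][2-5 ALLOC][6-29 FREE]
Op 5: free(b) -> (freed b); heap: [0-1 FREE][2-5 ALLOC][6-29 FREE]
Op 6: free(c) -> (freed c); heap: [0-29 FREE]
Op 7: d = malloc(3) -> d = 0; heap: [0-2 ALLOC][3-29 FREE]
Op 8: d = realloc(d, 6) -> d = 0; heap: [0-5 ALLOC][6-29 FREE]
Op 9: e = malloc(2) -> e = 6; heap: [0-5 ALLOC][6-7 ALLOC][8-29 FREE]
Op 10: d = realloc(d, 4) -> d = 0; heap: [0-3 ALLOC][4-5 FREE][6-7 ALLOC][8-29 FREE]
Free blocks: [2 22] total_free=24 largest=22 -> 100*(24-22)/24 = 200/24 ≈ 8.333 -> rounds to 8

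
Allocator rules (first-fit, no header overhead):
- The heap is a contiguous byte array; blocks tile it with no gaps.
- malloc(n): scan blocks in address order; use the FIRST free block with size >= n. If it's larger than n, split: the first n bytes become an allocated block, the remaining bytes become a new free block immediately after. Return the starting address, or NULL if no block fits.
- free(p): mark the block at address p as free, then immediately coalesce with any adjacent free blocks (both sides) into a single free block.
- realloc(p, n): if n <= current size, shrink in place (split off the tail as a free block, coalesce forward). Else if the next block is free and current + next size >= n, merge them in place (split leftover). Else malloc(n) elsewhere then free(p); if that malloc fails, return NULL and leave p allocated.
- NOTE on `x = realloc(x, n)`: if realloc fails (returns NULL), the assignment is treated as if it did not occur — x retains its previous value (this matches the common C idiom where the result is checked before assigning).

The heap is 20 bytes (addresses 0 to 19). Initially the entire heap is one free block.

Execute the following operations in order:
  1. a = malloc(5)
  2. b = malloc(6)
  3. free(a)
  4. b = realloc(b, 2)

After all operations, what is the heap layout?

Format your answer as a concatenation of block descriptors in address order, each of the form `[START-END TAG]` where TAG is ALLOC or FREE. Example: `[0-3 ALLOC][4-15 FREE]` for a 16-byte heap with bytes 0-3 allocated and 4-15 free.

Answer: [0-4 FREE][5-6 ALLOC][7-19 FREE]

Derivation:
Op 1: a = malloc(5) -> a = 0; heap: [0-4 ALLOC][5-19 FREE]
Op 2: b = malloc(6) -> b = 5; heap: [0-4 ALLOC][5-10 ALLOC][11-19 FREE]
Op 3: free(a) -> (freed a); heap: [0-4 FREE][5-10 ALLOC][11-19 FREE]
Op 4: b = realloc(b, 2) -> b = 5; heap: [0-4 FREE][5-6 ALLOC][7-19 FREE]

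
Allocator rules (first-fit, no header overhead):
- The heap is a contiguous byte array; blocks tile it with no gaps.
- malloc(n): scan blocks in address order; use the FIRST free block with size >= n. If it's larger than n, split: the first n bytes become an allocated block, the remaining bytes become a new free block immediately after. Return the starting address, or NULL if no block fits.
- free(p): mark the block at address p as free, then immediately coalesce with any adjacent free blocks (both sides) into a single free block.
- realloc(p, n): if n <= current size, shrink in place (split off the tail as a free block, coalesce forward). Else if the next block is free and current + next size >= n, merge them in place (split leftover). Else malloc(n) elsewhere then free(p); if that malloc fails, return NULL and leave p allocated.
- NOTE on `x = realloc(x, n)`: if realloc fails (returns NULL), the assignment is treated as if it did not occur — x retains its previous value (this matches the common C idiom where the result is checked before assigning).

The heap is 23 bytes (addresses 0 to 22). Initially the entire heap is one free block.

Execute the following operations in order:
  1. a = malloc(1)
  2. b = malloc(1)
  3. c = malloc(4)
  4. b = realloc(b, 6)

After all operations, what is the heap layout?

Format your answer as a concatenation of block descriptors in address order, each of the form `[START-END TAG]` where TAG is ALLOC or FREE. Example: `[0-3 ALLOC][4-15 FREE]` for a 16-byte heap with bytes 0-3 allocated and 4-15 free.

Op 1: a = malloc(1) -> a = 0; heap: [0-0 ALLOC][1-22 FREE]
Op 2: b = malloc(1) -> b = 1; heap: [0-0 ALLOC][1-1 ALLOC][2-22 FREE]
Op 3: c = malloc(4) -> c = 2; heap: [0-0 ALLOC][1-1 ALLOC][2-5 ALLOC][6-22 FREE]
Op 4: b = realloc(b, 6) -> b = 6; heap: [0-0 ALLOC][1-1 FREE][2-5 ALLOC][6-11 ALLOC][12-22 FREE]

Answer: [0-0 ALLOC][1-1 FREE][2-5 ALLOC][6-11 ALLOC][12-22 FREE]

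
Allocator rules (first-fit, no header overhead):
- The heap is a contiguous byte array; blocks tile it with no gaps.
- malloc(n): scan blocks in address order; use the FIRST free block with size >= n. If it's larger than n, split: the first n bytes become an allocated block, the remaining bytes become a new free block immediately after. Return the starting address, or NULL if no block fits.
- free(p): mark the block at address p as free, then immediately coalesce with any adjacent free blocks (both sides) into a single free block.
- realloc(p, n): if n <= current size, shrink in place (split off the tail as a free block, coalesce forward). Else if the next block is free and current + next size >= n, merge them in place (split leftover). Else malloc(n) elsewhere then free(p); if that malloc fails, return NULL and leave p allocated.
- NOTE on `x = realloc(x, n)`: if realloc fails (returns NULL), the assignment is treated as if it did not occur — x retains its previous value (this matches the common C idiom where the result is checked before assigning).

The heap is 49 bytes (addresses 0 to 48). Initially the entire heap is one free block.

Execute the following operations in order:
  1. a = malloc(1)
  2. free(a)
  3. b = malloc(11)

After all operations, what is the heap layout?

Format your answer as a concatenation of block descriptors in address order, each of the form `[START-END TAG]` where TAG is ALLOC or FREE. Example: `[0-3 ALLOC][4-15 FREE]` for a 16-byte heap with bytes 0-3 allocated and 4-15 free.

Op 1: a = malloc(1) -> a = 0; heap: [0-0 ALLOC][1-48 FREE]
Op 2: free(a) -> (freed a); heap: [0-48 FREE]
Op 3: b = malloc(11) -> b = 0; heap: [0-10 ALLOC][11-48 FREE]

Answer: [0-10 ALLOC][11-48 FREE]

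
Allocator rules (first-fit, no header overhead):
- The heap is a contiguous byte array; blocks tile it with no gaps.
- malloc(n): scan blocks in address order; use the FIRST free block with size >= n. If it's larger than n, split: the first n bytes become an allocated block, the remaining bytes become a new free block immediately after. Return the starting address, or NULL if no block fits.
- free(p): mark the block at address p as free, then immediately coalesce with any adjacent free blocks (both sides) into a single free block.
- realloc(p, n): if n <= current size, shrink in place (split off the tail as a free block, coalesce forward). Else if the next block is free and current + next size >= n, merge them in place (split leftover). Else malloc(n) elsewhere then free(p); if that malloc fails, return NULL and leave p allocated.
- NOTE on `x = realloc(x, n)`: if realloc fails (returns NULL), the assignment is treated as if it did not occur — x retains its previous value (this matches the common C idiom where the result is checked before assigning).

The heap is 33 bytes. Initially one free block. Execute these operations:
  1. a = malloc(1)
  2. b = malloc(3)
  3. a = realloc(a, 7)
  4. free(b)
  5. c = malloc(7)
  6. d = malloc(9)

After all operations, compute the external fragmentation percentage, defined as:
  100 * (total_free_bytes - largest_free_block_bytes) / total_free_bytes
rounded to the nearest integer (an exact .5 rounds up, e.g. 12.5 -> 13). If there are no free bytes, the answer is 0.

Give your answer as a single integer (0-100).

Answer: 40

Derivation:
Op 1: a = malloc(1) -> a = 0; heap: [0-0 ALLOC][1-32 FREE]
Op 2: b = malloc(3) -> b = 1; heap: [0-0 ALLOC][1-3 ALLOC][4-32 FREE]
Op 3: a = realloc(a, 7) -> a = 4; heap: [0-0 FREE][1-3 ALLOC][4-10 ALLOC][11-32 FREE]
Op 4: free(b) -> (freed b); heap: [0-3 FREE][4-10 ALLOC][11-32 FREE]
Op 5: c = malloc(7) -> c = 11; heap: [0-3 FREE][4-10 ALLOC][11-17 ALLOC][18-32 FREE]
Op 6: d = malloc(9) -> d = 18; heap: [0-3 FREE][4-10 ALLOC][11-17 ALLOC][18-26 ALLOC][27-32 FREE]
Free blocks: [4 6] total_free=10 largest=6 -> 100*(10-6)/10 = 400/10 = 40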